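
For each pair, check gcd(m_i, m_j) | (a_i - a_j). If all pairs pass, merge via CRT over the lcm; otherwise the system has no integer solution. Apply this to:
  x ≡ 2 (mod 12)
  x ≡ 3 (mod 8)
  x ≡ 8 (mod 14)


Moduli 12, 8, 14 are not pairwise coprime, so CRT works modulo lcm(m_i) when all pairwise compatibility conditions hold.
Pairwise compatibility: gcd(m_i, m_j) must divide a_i - a_j for every pair.
Merge one congruence at a time:
  Start: x ≡ 2 (mod 12).
  Combine with x ≡ 3 (mod 8): gcd(12, 8) = 4, and 3 - 2 = 1 is NOT divisible by 4.
    ⇒ system is inconsistent (no integer solution).

No solution (the system is inconsistent).


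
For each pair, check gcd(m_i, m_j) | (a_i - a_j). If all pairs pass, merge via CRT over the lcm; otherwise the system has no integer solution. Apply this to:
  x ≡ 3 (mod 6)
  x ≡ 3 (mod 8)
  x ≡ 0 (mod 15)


Moduli 6, 8, 15 are not pairwise coprime, so CRT works modulo lcm(m_i) when all pairwise compatibility conditions hold.
Pairwise compatibility: gcd(m_i, m_j) must divide a_i - a_j for every pair.
Merge one congruence at a time:
  Start: x ≡ 3 (mod 6).
  Combine with x ≡ 3 (mod 8): gcd(6, 8) = 2; 3 - 3 = 0, which IS divisible by 2, so compatible.
    Write x = 3 + 6·t and substitute into x ≡ 3 (mod 8): 6·t ≡ 3 − 3 = 0 (mod 8).
    Divide the congruence (and modulus) by g = 2: 3·t ≡ 0 (mod 4).
    The inverse of 3 mod 4 is 3 (since 3·3 = 9 = 2·4 + 1), so t ≡ 3·0 = 0 ≡ 0 (mod 4).
    Then x = 3 + 6·0 = 3, valid modulo lcm(6, 8) = 24: x ≡ 3 (mod 24).
  Combine with x ≡ 0 (mod 15): gcd(24, 15) = 3; 0 - 3 = -3, which IS divisible by 3, so compatible.
    Write x = 3 + 24·t and substitute into x ≡ 0 (mod 15): 24·t ≡ 0 − 3 = -3 (mod 15).
    Divide the congruence (and modulus) by g = 3: 8·t ≡ -1 (mod 5).
    Reduce coefficients mod 5: 3·t ≡ 4 (mod 5).
    The inverse of 3 mod 5 is 2 (since 3·2 = 6 = 1·5 + 1), so t ≡ 2·4 = 8 ≡ 3 (mod 5).
    Then x = 3 + 24·3 = 75, valid modulo lcm(24, 15) = 120: x ≡ 75 (mod 120).
Verify: 75 mod 6 = 3, 75 mod 8 = 3, 75 mod 15 = 0.

x ≡ 75 (mod 120).


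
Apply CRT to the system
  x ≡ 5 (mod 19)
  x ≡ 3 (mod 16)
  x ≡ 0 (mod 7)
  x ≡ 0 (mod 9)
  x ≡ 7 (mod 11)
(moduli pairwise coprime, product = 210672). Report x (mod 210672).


Product of moduli M = 19 · 16 · 7 · 9 · 11 = 210672.
Merge one congruence at a time:
  Start: x ≡ 5 (mod 19).
  Combine with x ≡ 3 (mod 16); new modulus lcm = 304.
    Write x = 5 + 19·t and substitute into x ≡ 3 (mod 16): 19·t ≡ 3 − 5 = -2 (mod 16).
    Reduce coefficients mod 16: 3·t ≡ 14 (mod 16).
    The inverse of 3 mod 16 is 11 (since 3·11 = 33 = 2·16 + 1), so t ≡ 11·14 = 154 ≡ 10 (mod 16).
    Then x = 5 + 19·10 = 195, valid modulo lcm(19, 16) = 304: x ≡ 195 (mod 304).
  Combine with x ≡ 0 (mod 7); new modulus lcm = 2128.
    Write x = 195 + 304·t and substitute into x ≡ 0 (mod 7): 304·t ≡ 0 − 195 = -195 (mod 7).
    Reduce coefficients mod 7: 3·t ≡ 1 (mod 7).
    The inverse of 3 mod 7 is 5 (since 3·5 = 15 = 2·7 + 1), so t ≡ 5·1 = 5 ≡ 5 (mod 7).
    Then x = 195 + 304·5 = 1715, valid modulo lcm(304, 7) = 2128: x ≡ 1715 (mod 2128).
  Combine with x ≡ 0 (mod 9); new modulus lcm = 19152.
    Write x = 1715 + 2128·t and substitute into x ≡ 0 (mod 9): 2128·t ≡ 0 − 1715 = -1715 (mod 9).
    Reduce coefficients mod 9: 4·t ≡ 4 (mod 9).
    The inverse of 4 mod 9 is 7 (since 4·7 = 28 = 3·9 + 1), so t ≡ 7·4 = 28 ≡ 1 (mod 9).
    Then x = 1715 + 2128·1 = 3843, valid modulo lcm(2128, 9) = 19152: x ≡ 3843 (mod 19152).
  Combine with x ≡ 7 (mod 11); new modulus lcm = 210672.
    Write x = 3843 + 19152·t and substitute into x ≡ 7 (mod 11): 19152·t ≡ 7 − 3843 = -3836 (mod 11).
    Reduce coefficients mod 11: 1·t ≡ 3 (mod 11).
    So t ≡ 3 (mod 11).
    Then x = 3843 + 19152·3 = 61299, valid modulo lcm(19152, 11) = 210672: x ≡ 61299 (mod 210672).
Verify against each original: 61299 mod 19 = 5, 61299 mod 16 = 3, 61299 mod 7 = 0, 61299 mod 9 = 0, 61299 mod 11 = 7.

x ≡ 61299 (mod 210672).


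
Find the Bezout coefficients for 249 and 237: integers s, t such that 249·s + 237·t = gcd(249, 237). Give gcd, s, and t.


Euclidean algorithm on (249, 237) — divide until remainder is 0:
  249 = 1 · 237 + 12
  237 = 19 · 12 + 9
  12 = 1 · 9 + 3
  9 = 3 · 3 + 0
gcd(249, 237) = 3.
Track Bezout coefficients alongside the remainders: start with r₀ = 249 = a·1 + b·0 (s = 1, t = 0) and r₁ = 237 = a·0 + b·1 (s = 0, t = 1); each new remainder r_{k+1} = r_{k-1} − q_k·r_k inherits s_{k+1} = s_{k-1} − q_k·s_k, t_{k+1} = t_{k-1} − q_k·t_k, so r_k = a·s_k + b·t_k at every step:
  q = 1: r = 12, s = 1 − 1·0 = 1, t = 0 − 1·1 = -1  (check: 249·1 + 237·(-1) = 12)
  q = 19: r = 9, s = 0 − 19·1 = -19, t = 1 − 19·(-1) = 20  (check: 249·(-19) + 237·20 = 9)
  q = 1: r = 3, s = 1 − 1·(-19) = 20, t = -1 − 1·20 = -21  (check: 249·20 + 237·(-21) = 3)
The row with r = 3 (the gcd) gives the Bezout coefficients s = 20, t = -21.
Result: 249 · (20) + 237 · (-21) = 3.

gcd(249, 237) = 3; s = 20, t = -21 (check: 249·20 + 237·(-21) = 3).


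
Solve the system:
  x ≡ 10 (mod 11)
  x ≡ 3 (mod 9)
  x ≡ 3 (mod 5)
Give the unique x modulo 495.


Moduli 11, 9, 5 are pairwise coprime; by CRT there is a unique solution modulo M = 11 · 9 · 5 = 495.
Solve pairwise, accumulating the modulus:
  Start with x ≡ 10 (mod 11).
  Combine with x ≡ 3 (mod 9): since gcd(11, 9) = 1, we get a unique residue mod 99.
    Write x = 10 + 11·t and substitute into x ≡ 3 (mod 9): 11·t ≡ 3 − 10 = -7 (mod 9).
    Reduce coefficients mod 9: 2·t ≡ 2 (mod 9).
    The inverse of 2 mod 9 is 5 (since 2·5 = 10 = 1·9 + 1), so t ≡ 5·2 = 10 ≡ 1 (mod 9).
    Then x = 10 + 11·1 = 21, valid modulo lcm(11, 9) = 99: x ≡ 21 (mod 99).
  Combine with x ≡ 3 (mod 5): since gcd(99, 5) = 1, we get a unique residue mod 495.
    Write x = 21 + 99·t and substitute into x ≡ 3 (mod 5): 99·t ≡ 3 − 21 = -18 (mod 5).
    Reduce coefficients mod 5: 4·t ≡ 2 (mod 5).
    The inverse of 4 mod 5 is 4 (since 4·4 = 16 = 3·5 + 1), so t ≡ 4·2 = 8 ≡ 3 (mod 5).
    Then x = 21 + 99·3 = 318, valid modulo lcm(99, 5) = 495: x ≡ 318 (mod 495).
Verify: 318 mod 11 = 10 ✓, 318 mod 9 = 3 ✓, 318 mod 5 = 3 ✓.

x ≡ 318 (mod 495).


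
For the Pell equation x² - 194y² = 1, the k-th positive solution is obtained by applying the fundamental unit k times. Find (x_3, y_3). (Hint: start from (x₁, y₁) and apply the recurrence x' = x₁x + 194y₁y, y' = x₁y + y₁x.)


Step 1: Find the fundamental solution (x₁, y₁) of x² - 194y² = 1.
  Expand √194 as a continued fraction. a₀ = ⌊√194⌋ = 13; iterate m_{k+1} = d_k·a_k − m_k, d_{k+1} = (194 − m_{k+1}²)/d_k, a_{k+1} = ⌊(a₀ + m_{k+1})/d_{k+1}⌋ (starting m₀ = 0, d₀ = 1), with convergents p_k = a_k·p_{k-1} + p_{k-2}, q_k = a_k·q_{k-1} + q_{k-2} (p₋₁ = 1, q₋₁ = 0):
  k = 0: a₀ = 13; p₀/q₀ = 13/1; p₀² − 194·q₀² = 169 − 194 = -25.
  k = 1: m = 13, d = 25, a = ⌊(13 + 13)/25⌋ = 1; p/q = (1·13 + 1)/(1·1 + 0) = 14/1; p² − 194·q² = 196 − 194 = 2.
  k = 2: m = 12, d = 2, a = ⌊(13 + 12)/2⌋ = 12; p/q = (12·14 + 13)/(12·1 + 1) = 181/13; p² − 194·q² = 32761 − 32786 = -25.
  k = 3: m = 12, d = 25, a = ⌊(13 + 12)/25⌋ = 1; p/q = (1·181 + 14)/(1·13 + 1) = 195/14; p² − 194·q² = 38025 − 38024 = 1.
  The first convergent with p² − 194·q² = 1 gives the fundamental solution (x₁, y₁) = (195, 14).
Step 2: Apply the recurrence (x_{n+1}, y_{n+1}) = (x₁x_n + 194y₁y_n, x₁y_n + y₁x_n) repeatedly.
  From (x_1, y_1) = (195, 14): x_2 = 195·195 + 194·14·14 = 76049; y_2 = 195·14 + 14·195 = 5460.
  From (x_2, y_2) = (76049, 5460): x_3 = 195·76049 + 194·14·5460 = 29658915; y_3 = 195·5460 + 14·76049 = 2129386.
Step 3: Verify x_3² - 194·y_3² = 879651238977225 - 879651238977224 = 1 (should be 1). ✓

(x_1, y_1) = (195, 14); (x_3, y_3) = (29658915, 2129386).


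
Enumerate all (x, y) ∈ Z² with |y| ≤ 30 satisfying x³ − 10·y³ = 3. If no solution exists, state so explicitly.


The equation is x³ - 10y³ = 3. For fixed y, x³ = 10·y³ + 3, so a solution requires the RHS to be a perfect cube.
Strategy: iterate y from -30 to 30, compute RHS = 10·y³ + 3, and check whether it is a (positive or negative) perfect cube.
Check small values of y:
  y = 0: RHS = 3 is not a perfect cube.
  y = 1: RHS = 13 is not a perfect cube.
  y = -1: RHS = -7 is not a perfect cube.
  y = 2: RHS = 83 is not a perfect cube.
  y = -2: RHS = -77 is not a perfect cube.
  y = 3: RHS = 273 is not a perfect cube.
  y = -3: RHS = -267 is not a perfect cube.
Continuing the search up to |y| = 30 finds no solutions either.
No (x, y) in the scanned range satisfies the equation.

No integer solutions with |y| ≤ 30.


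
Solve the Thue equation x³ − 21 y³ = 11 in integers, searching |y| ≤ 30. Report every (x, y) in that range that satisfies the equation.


The equation is x³ - 21y³ = 11. For fixed y, x³ = 21·y³ + 11, so a solution requires the RHS to be a perfect cube.
Strategy: iterate y from -30 to 30, compute RHS = 21·y³ + 11, and check whether it is a (positive or negative) perfect cube.
Check small values of y:
  y = 0: RHS = 11 is not a perfect cube.
  y = 1: RHS = 32 is not a perfect cube.
  y = -1: RHS = -10 is not a perfect cube.
  y = 2: RHS = 179 is not a perfect cube.
  y = -2: RHS = -157 is not a perfect cube.
  y = 3: RHS = 578 is not a perfect cube.
  y = -3: RHS = -556 is not a perfect cube.
Continuing the search up to |y| = 30 finds no solutions either.
No (x, y) in the scanned range satisfies the equation.

No integer solutions with |y| ≤ 30.


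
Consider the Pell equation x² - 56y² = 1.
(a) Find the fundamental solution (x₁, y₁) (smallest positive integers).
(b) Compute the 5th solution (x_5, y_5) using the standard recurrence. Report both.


Step 1: Find the fundamental solution (x₁, y₁) of x² - 56y² = 1.
  Expand √56 as a continued fraction. a₀ = ⌊√56⌋ = 7; iterate m_{k+1} = d_k·a_k − m_k, d_{k+1} = (56 − m_{k+1}²)/d_k, a_{k+1} = ⌊(a₀ + m_{k+1})/d_{k+1}⌋ (starting m₀ = 0, d₀ = 1), with convergents p_k = a_k·p_{k-1} + p_{k-2}, q_k = a_k·q_{k-1} + q_{k-2} (p₋₁ = 1, q₋₁ = 0):
  k = 0: a₀ = 7; p₀/q₀ = 7/1; p₀² − 56·q₀² = 49 − 56 = -7.
  k = 1: m = 7, d = 7, a = ⌊(7 + 7)/7⌋ = 2; p/q = (2·7 + 1)/(2·1 + 0) = 15/2; p² − 56·q² = 225 − 224 = 1.
  The first convergent with p² − 56·q² = 1 gives the fundamental solution (x₁, y₁) = (15, 2).
Step 2: Apply the recurrence (x_{n+1}, y_{n+1}) = (x₁x_n + 56y₁y_n, x₁y_n + y₁x_n) repeatedly.
  From (x_1, y_1) = (15, 2): x_2 = 15·15 + 56·2·2 = 449; y_2 = 15·2 + 2·15 = 60.
  From (x_2, y_2) = (449, 60): x_3 = 15·449 + 56·2·60 = 13455; y_3 = 15·60 + 2·449 = 1798.
  From (x_3, y_3) = (13455, 1798): x_4 = 15·13455 + 56·2·1798 = 403201; y_4 = 15·1798 + 2·13455 = 53880.
  From (x_4, y_4) = (403201, 53880): x_5 = 15·403201 + 56·2·53880 = 12082575; y_5 = 15·53880 + 2·403201 = 1614602.
Step 3: Verify x_5² - 56·y_5² = 145988618630625 - 145988618630624 = 1 (should be 1). ✓

(x_1, y_1) = (15, 2); (x_5, y_5) = (12082575, 1614602).


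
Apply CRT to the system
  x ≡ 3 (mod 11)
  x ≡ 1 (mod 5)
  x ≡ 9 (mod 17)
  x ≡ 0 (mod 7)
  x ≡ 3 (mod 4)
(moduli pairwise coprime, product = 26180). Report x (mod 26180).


Product of moduli M = 11 · 5 · 17 · 7 · 4 = 26180.
Merge one congruence at a time:
  Start: x ≡ 3 (mod 11).
  Combine with x ≡ 1 (mod 5); new modulus lcm = 55.
    Write x = 3 + 11·t and substitute into x ≡ 1 (mod 5): 11·t ≡ 1 − 3 = -2 (mod 5).
    Reduce coefficients mod 5: 1·t ≡ 3 (mod 5).
    So t ≡ 3 (mod 5).
    Then x = 3 + 11·3 = 36, valid modulo lcm(11, 5) = 55: x ≡ 36 (mod 55).
  Combine with x ≡ 9 (mod 17); new modulus lcm = 935.
    Write x = 36 + 55·t and substitute into x ≡ 9 (mod 17): 55·t ≡ 9 − 36 = -27 (mod 17).
    Reduce coefficients mod 17: 4·t ≡ 7 (mod 17).
    The inverse of 4 mod 17 is 13 (since 4·13 = 52 = 3·17 + 1), so t ≡ 13·7 = 91 ≡ 6 (mod 17).
    Then x = 36 + 55·6 = 366, valid modulo lcm(55, 17) = 935: x ≡ 366 (mod 935).
  Combine with x ≡ 0 (mod 7); new modulus lcm = 6545.
    Write x = 366 + 935·t and substitute into x ≡ 0 (mod 7): 935·t ≡ 0 − 366 = -366 (mod 7).
    Reduce coefficients mod 7: 4·t ≡ 5 (mod 7).
    The inverse of 4 mod 7 is 2 (since 4·2 = 8 = 1·7 + 1), so t ≡ 2·5 = 10 ≡ 3 (mod 7).
    Then x = 366 + 935·3 = 3171, valid modulo lcm(935, 7) = 6545: x ≡ 3171 (mod 6545).
  Combine with x ≡ 3 (mod 4); new modulus lcm = 26180.
    Write x = 3171 + 6545·t and substitute into x ≡ 3 (mod 4): 6545·t ≡ 3 − 3171 = -3168 (mod 4).
    Reduce coefficients mod 4: 1·t ≡ 0 (mod 4).
    So t ≡ 0 (mod 4).
    Then x = 3171 + 6545·0 = 3171, valid modulo lcm(6545, 4) = 26180: x ≡ 3171 (mod 26180).
Verify against each original: 3171 mod 11 = 3, 3171 mod 5 = 1, 3171 mod 17 = 9, 3171 mod 7 = 0, 3171 mod 4 = 3.

x ≡ 3171 (mod 26180).


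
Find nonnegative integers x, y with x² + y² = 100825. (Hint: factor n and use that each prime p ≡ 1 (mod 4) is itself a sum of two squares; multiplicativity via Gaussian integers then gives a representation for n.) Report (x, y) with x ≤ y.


Step 1: Factor n = 100825 = 5^2 · 37 · 109.
Step 2: Check the mod-4 condition on each prime factor: 5 ≡ 1 (mod 4), exponent 2; 37 ≡ 1 (mod 4), exponent 1; 109 ≡ 1 (mod 4), exponent 1.
All primes ≡ 3 (mod 4) appear to even exponent (or don't appear), so by the two-squares theorem n IS expressible as a sum of two squares.
Step 3: Build a representation. Group n = k² · m with k = 5 and m = 37 · 109 = 4033 (a product of primes ≡ 1 (mod 4)); a representation of m scales to one of n via (k·x)² + (k·y)² = k²(x² + y²). Each prime p ≡ 1 (mod 4) is itself a sum of two squares; find a² by testing p − a² for a perfect square:
  37: 37 − 1² = 36 = 6² ⇒ 37 = 1² + 6².
  109: 109 − 1² = 108, 109 − 2² = 105, 109 − 3² = 100 = 10² ⇒ 109 = 3² + 10².
  Combine using the Brahmagupta–Fibonacci identity (a² + b²)(c² + d²) = (ac − bd)² + (ad + bc)² = (ac + bd)² + (ad − bc)²:
  37 · 109 = 4033: from (1² + 6²)(3² + 10²), take (1·3 − 6·10, 1·10 + 6·3) = (3 − 60, 10 + 18) = (-57, 28); dropping signs (only squares matter) gives (57, 28); check 57² + 28² = 3249 + 784 = 4033 ✓.
  Scale by k = 5: (5·57, 5·28) = (285, 140).
Step 4: Order so x ≤ y and verify: 140² + 285² = 19600 + 81225 = 100825 = n. ✓

n = 100825 = 140² + 285² (one valid representation with x ≤ y).


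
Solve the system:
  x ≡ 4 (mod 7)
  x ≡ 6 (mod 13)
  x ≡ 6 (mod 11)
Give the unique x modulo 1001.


Moduli 7, 13, 11 are pairwise coprime; by CRT there is a unique solution modulo M = 7 · 13 · 11 = 1001.
Solve pairwise, accumulating the modulus:
  Start with x ≡ 4 (mod 7).
  Combine with x ≡ 6 (mod 13): since gcd(7, 13) = 1, we get a unique residue mod 91.
    Write x = 4 + 7·t and substitute into x ≡ 6 (mod 13): 7·t ≡ 6 − 4 = 2 (mod 13).
    The inverse of 7 mod 13 is 2 (since 7·2 = 14 = 1·13 + 1), so t ≡ 2·2 = 4 ≡ 4 (mod 13).
    Then x = 4 + 7·4 = 32, valid modulo lcm(7, 13) = 91: x ≡ 32 (mod 91).
  Combine with x ≡ 6 (mod 11): since gcd(91, 11) = 1, we get a unique residue mod 1001.
    Write x = 32 + 91·t and substitute into x ≡ 6 (mod 11): 91·t ≡ 6 − 32 = -26 (mod 11).
    Reduce coefficients mod 11: 3·t ≡ 7 (mod 11).
    The inverse of 3 mod 11 is 4 (since 3·4 = 12 = 1·11 + 1), so t ≡ 4·7 = 28 ≡ 6 (mod 11).
    Then x = 32 + 91·6 = 578, valid modulo lcm(91, 11) = 1001: x ≡ 578 (mod 1001).
Verify: 578 mod 7 = 4 ✓, 578 mod 13 = 6 ✓, 578 mod 11 = 6 ✓.

x ≡ 578 (mod 1001).


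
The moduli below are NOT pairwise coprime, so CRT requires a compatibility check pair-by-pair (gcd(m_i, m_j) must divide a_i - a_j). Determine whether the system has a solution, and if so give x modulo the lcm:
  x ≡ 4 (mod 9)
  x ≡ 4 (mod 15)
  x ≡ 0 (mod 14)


Moduli 9, 15, 14 are not pairwise coprime, so CRT works modulo lcm(m_i) when all pairwise compatibility conditions hold.
Pairwise compatibility: gcd(m_i, m_j) must divide a_i - a_j for every pair.
Merge one congruence at a time:
  Start: x ≡ 4 (mod 9).
  Combine with x ≡ 4 (mod 15): gcd(9, 15) = 3; 4 - 4 = 0, which IS divisible by 3, so compatible.
    Write x = 4 + 9·t and substitute into x ≡ 4 (mod 15): 9·t ≡ 4 − 4 = 0 (mod 15).
    Divide the congruence (and modulus) by g = 3: 3·t ≡ 0 (mod 5).
    The inverse of 3 mod 5 is 2 (since 3·2 = 6 = 1·5 + 1), so t ≡ 2·0 = 0 ≡ 0 (mod 5).
    Then x = 4 + 9·0 = 4, valid modulo lcm(9, 15) = 45: x ≡ 4 (mod 45).
  Combine with x ≡ 0 (mod 14): gcd(45, 14) = 1; 0 - 4 = -4, which IS divisible by 1, so compatible.
    Write x = 4 + 45·t and substitute into x ≡ 0 (mod 14): 45·t ≡ 0 − 4 = -4 (mod 14).
    Reduce coefficients mod 14: 3·t ≡ 10 (mod 14).
    The inverse of 3 mod 14 is 5 (since 3·5 = 15 = 1·14 + 1), so t ≡ 5·10 = 50 ≡ 8 (mod 14).
    Then x = 4 + 45·8 = 364, valid modulo lcm(45, 14) = 630: x ≡ 364 (mod 630).
Verify: 364 mod 9 = 4, 364 mod 15 = 4, 364 mod 14 = 0.

x ≡ 364 (mod 630).


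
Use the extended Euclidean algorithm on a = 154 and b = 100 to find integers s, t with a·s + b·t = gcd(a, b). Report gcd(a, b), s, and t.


Euclidean algorithm on (154, 100) — divide until remainder is 0:
  154 = 1 · 100 + 54
  100 = 1 · 54 + 46
  54 = 1 · 46 + 8
  46 = 5 · 8 + 6
  8 = 1 · 6 + 2
  6 = 3 · 2 + 0
gcd(154, 100) = 2.
Track Bezout coefficients alongside the remainders: start with r₀ = 154 = a·1 + b·0 (s = 1, t = 0) and r₁ = 100 = a·0 + b·1 (s = 0, t = 1); each new remainder r_{k+1} = r_{k-1} − q_k·r_k inherits s_{k+1} = s_{k-1} − q_k·s_k, t_{k+1} = t_{k-1} − q_k·t_k, so r_k = a·s_k + b·t_k at every step:
  q = 1: r = 54, s = 1 − 1·0 = 1, t = 0 − 1·1 = -1  (check: 154·1 + 100·(-1) = 54)
  q = 1: r = 46, s = 0 − 1·1 = -1, t = 1 − 1·(-1) = 2  (check: 154·(-1) + 100·2 = 46)
  q = 1: r = 8, s = 1 − 1·(-1) = 2, t = -1 − 1·2 = -3  (check: 154·2 + 100·(-3) = 8)
  q = 5: r = 6, s = -1 − 5·2 = -11, t = 2 − 5·(-3) = 17  (check: 154·(-11) + 100·17 = 6)
  q = 1: r = 2, s = 2 − 1·(-11) = 13, t = -3 − 1·17 = -20  (check: 154·13 + 100·(-20) = 2)
The row with r = 2 (the gcd) gives the Bezout coefficients s = 13, t = -20.
Result: 154 · (13) + 100 · (-20) = 2.

gcd(154, 100) = 2; s = 13, t = -20 (check: 154·13 + 100·(-20) = 2).


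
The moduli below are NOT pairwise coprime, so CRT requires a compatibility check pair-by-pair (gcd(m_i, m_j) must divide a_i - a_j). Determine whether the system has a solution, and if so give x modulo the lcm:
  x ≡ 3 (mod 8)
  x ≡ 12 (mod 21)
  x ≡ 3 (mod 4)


Moduli 8, 21, 4 are not pairwise coprime, so CRT works modulo lcm(m_i) when all pairwise compatibility conditions hold.
Pairwise compatibility: gcd(m_i, m_j) must divide a_i - a_j for every pair.
Merge one congruence at a time:
  Start: x ≡ 3 (mod 8).
  Combine with x ≡ 12 (mod 21): gcd(8, 21) = 1; 12 - 3 = 9, which IS divisible by 1, so compatible.
    Write x = 3 + 8·t and substitute into x ≡ 12 (mod 21): 8·t ≡ 12 − 3 = 9 (mod 21).
    The inverse of 8 mod 21 is 8 (since 8·8 = 64 = 3·21 + 1), so t ≡ 8·9 = 72 ≡ 9 (mod 21).
    Then x = 3 + 8·9 = 75, valid modulo lcm(8, 21) = 168: x ≡ 75 (mod 168).
  Combine with x ≡ 3 (mod 4): gcd(168, 4) = 4; 3 - 75 = -72, which IS divisible by 4, so compatible.
    Write x = 75 + 168·t and substitute into x ≡ 3 (mod 4): 168·t ≡ 3 − 75 = -72 (mod 4).
    Divide the congruence (and modulus) by g = 4: 42·t ≡ -18 (mod 1).
    Modulo 1 every t works; take t = 0.
    Then x = 75 + 168·0 = 75, valid modulo lcm(168, 4) = 168: x ≡ 75 (mod 168).
Verify: 75 mod 8 = 3, 75 mod 21 = 12, 75 mod 4 = 3.

x ≡ 75 (mod 168).


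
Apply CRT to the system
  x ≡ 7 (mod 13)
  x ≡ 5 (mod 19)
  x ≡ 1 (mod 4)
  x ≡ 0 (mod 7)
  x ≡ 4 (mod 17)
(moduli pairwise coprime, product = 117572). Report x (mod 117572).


Product of moduli M = 13 · 19 · 4 · 7 · 17 = 117572.
Merge one congruence at a time:
  Start: x ≡ 7 (mod 13).
  Combine with x ≡ 5 (mod 19); new modulus lcm = 247.
    Write x = 7 + 13·t and substitute into x ≡ 5 (mod 19): 13·t ≡ 5 − 7 = -2 (mod 19).
    Reduce coefficients mod 19: 13·t ≡ 17 (mod 19).
    The inverse of 13 mod 19 is 3 (since 13·3 = 39 = 2·19 + 1), so t ≡ 3·17 = 51 ≡ 13 (mod 19).
    Then x = 7 + 13·13 = 176, valid modulo lcm(13, 19) = 247: x ≡ 176 (mod 247).
  Combine with x ≡ 1 (mod 4); new modulus lcm = 988.
    Write x = 176 + 247·t and substitute into x ≡ 1 (mod 4): 247·t ≡ 1 − 176 = -175 (mod 4).
    Reduce coefficients mod 4: 3·t ≡ 1 (mod 4).
    The inverse of 3 mod 4 is 3 (since 3·3 = 9 = 2·4 + 1), so t ≡ 3·1 = 3 ≡ 3 (mod 4).
    Then x = 176 + 247·3 = 917, valid modulo lcm(247, 4) = 988: x ≡ 917 (mod 988).
  Combine with x ≡ 0 (mod 7); new modulus lcm = 6916.
    Write x = 917 + 988·t and substitute into x ≡ 0 (mod 7): 988·t ≡ 0 − 917 = -917 (mod 7).
    Reduce coefficients mod 7: 1·t ≡ 0 (mod 7).
    So t ≡ 0 (mod 7).
    Then x = 917 + 988·0 = 917, valid modulo lcm(988, 7) = 6916: x ≡ 917 (mod 6916).
  Combine with x ≡ 4 (mod 17); new modulus lcm = 117572.
    Write x = 917 + 6916·t and substitute into x ≡ 4 (mod 17): 6916·t ≡ 4 − 917 = -913 (mod 17).
    Reduce coefficients mod 17: 14·t ≡ 5 (mod 17).
    The inverse of 14 mod 17 is 11 (since 14·11 = 154 = 9·17 + 1), so t ≡ 11·5 = 55 ≡ 4 (mod 17).
    Then x = 917 + 6916·4 = 28581, valid modulo lcm(6916, 17) = 117572: x ≡ 28581 (mod 117572).
Verify against each original: 28581 mod 13 = 7, 28581 mod 19 = 5, 28581 mod 4 = 1, 28581 mod 7 = 0, 28581 mod 17 = 4.

x ≡ 28581 (mod 117572).


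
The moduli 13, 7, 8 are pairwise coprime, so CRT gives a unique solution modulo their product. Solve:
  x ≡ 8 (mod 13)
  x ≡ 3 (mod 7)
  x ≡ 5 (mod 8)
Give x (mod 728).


Moduli 13, 7, 8 are pairwise coprime; by CRT there is a unique solution modulo M = 13 · 7 · 8 = 728.
Solve pairwise, accumulating the modulus:
  Start with x ≡ 8 (mod 13).
  Combine with x ≡ 3 (mod 7): since gcd(13, 7) = 1, we get a unique residue mod 91.
    Write x = 8 + 13·t and substitute into x ≡ 3 (mod 7): 13·t ≡ 3 − 8 = -5 (mod 7).
    Reduce coefficients mod 7: 6·t ≡ 2 (mod 7).
    The inverse of 6 mod 7 is 6 (since 6·6 = 36 = 5·7 + 1), so t ≡ 6·2 = 12 ≡ 5 (mod 7).
    Then x = 8 + 13·5 = 73, valid modulo lcm(13, 7) = 91: x ≡ 73 (mod 91).
  Combine with x ≡ 5 (mod 8): since gcd(91, 8) = 1, we get a unique residue mod 728.
    Write x = 73 + 91·t and substitute into x ≡ 5 (mod 8): 91·t ≡ 5 − 73 = -68 (mod 8).
    Reduce coefficients mod 8: 3·t ≡ 4 (mod 8).
    The inverse of 3 mod 8 is 3 (since 3·3 = 9 = 1·8 + 1), so t ≡ 3·4 = 12 ≡ 4 (mod 8).
    Then x = 73 + 91·4 = 437, valid modulo lcm(91, 8) = 728: x ≡ 437 (mod 728).
Verify: 437 mod 13 = 8 ✓, 437 mod 7 = 3 ✓, 437 mod 8 = 5 ✓.

x ≡ 437 (mod 728).


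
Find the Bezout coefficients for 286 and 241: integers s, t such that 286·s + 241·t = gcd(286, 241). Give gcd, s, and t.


Euclidean algorithm on (286, 241) — divide until remainder is 0:
  286 = 1 · 241 + 45
  241 = 5 · 45 + 16
  45 = 2 · 16 + 13
  16 = 1 · 13 + 3
  13 = 4 · 3 + 1
  3 = 3 · 1 + 0
gcd(286, 241) = 1.
Track Bezout coefficients alongside the remainders: start with r₀ = 286 = a·1 + b·0 (s = 1, t = 0) and r₁ = 241 = a·0 + b·1 (s = 0, t = 1); each new remainder r_{k+1} = r_{k-1} − q_k·r_k inherits s_{k+1} = s_{k-1} − q_k·s_k, t_{k+1} = t_{k-1} − q_k·t_k, so r_k = a·s_k + b·t_k at every step:
  q = 1: r = 45, s = 1 − 1·0 = 1, t = 0 − 1·1 = -1  (check: 286·1 + 241·(-1) = 45)
  q = 5: r = 16, s = 0 − 5·1 = -5, t = 1 − 5·(-1) = 6  (check: 286·(-5) + 241·6 = 16)
  q = 2: r = 13, s = 1 − 2·(-5) = 11, t = -1 − 2·6 = -13  (check: 286·11 + 241·(-13) = 13)
  q = 1: r = 3, s = -5 − 1·11 = -16, t = 6 − 1·(-13) = 19  (check: 286·(-16) + 241·19 = 3)
  q = 4: r = 1, s = 11 − 4·(-16) = 75, t = -13 − 4·19 = -89  (check: 286·75 + 241·(-89) = 1)
The row with r = 1 (the gcd) gives the Bezout coefficients s = 75, t = -89.
Result: 286 · (75) + 241 · (-89) = 1.

gcd(286, 241) = 1; s = 75, t = -89 (check: 286·75 + 241·(-89) = 1).


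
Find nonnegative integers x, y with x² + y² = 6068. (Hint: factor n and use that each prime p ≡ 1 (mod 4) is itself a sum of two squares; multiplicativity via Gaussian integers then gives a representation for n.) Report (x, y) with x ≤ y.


Step 1: Factor n = 6068 = 2^2 · 37 · 41.
Step 2: Check the mod-4 condition on each prime factor: 2 = 2 (special); 37 ≡ 1 (mod 4), exponent 1; 41 ≡ 1 (mod 4), exponent 1.
All primes ≡ 3 (mod 4) appear to even exponent (or don't appear), so by the two-squares theorem n IS expressible as a sum of two squares.
Step 3: Build a representation. Group n = k² · m with k = 2 and m = 37 · 41 = 1517 (a product of primes ≡ 1 (mod 4)); a representation of m scales to one of n via (k·x)² + (k·y)² = k²(x² + y²). Each prime p ≡ 1 (mod 4) is itself a sum of two squares; find a² by testing p − a² for a perfect square:
  37: 37 − 1² = 36 = 6² ⇒ 37 = 1² + 6².
  41: 41 − 1² = 40, 41 − 2² = 37, 41 − 3² = 32, 41 − 4² = 25 = 5² ⇒ 41 = 4² + 5².
  Combine using the Brahmagupta–Fibonacci identity (a² + b²)(c² + d²) = (ac − bd)² + (ad + bc)² = (ac + bd)² + (ad − bc)²:
  37 · 41 = 1517: from (1² + 6²)(4² + 5²), take (1·4 − 6·5, 1·5 + 6·4) = (4 − 30, 5 + 24) = (-26, 29); dropping signs (only squares matter) gives (26, 29); check 26² + 29² = 676 + 841 = 1517 ✓.
  Scale by k = 2: (2·26, 2·29) = (52, 58).
Step 4: Order so x ≤ y and verify: 52² + 58² = 2704 + 3364 = 6068 = n. ✓

n = 6068 = 52² + 58² (one valid representation with x ≤ y).


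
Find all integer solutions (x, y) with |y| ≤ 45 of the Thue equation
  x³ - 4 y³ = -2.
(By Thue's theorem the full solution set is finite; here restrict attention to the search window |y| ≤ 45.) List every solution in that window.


The equation is x³ - 4y³ = -2. For fixed y, x³ = 4·y³ − 2, so a solution requires the RHS to be a perfect cube.
Strategy: iterate y from -45 to 45, compute RHS = 4·y³ − 2, and check whether it is a (positive or negative) perfect cube.
Check small values of y:
  y = 0: RHS = -2 is not a perfect cube.
  y = 1: RHS = 2 is not a perfect cube.
  y = -1: RHS = -6 is not a perfect cube.
  y = 2: RHS = 30 is not a perfect cube.
  y = -2: RHS = -34 is not a perfect cube.
  y = 3: RHS = 106 is not a perfect cube.
  y = -3: RHS = -110 is not a perfect cube.
Continuing the search up to |y| = 45 finds no solutions either.
No (x, y) in the scanned range satisfies the equation.

No integer solutions with |y| ≤ 45.


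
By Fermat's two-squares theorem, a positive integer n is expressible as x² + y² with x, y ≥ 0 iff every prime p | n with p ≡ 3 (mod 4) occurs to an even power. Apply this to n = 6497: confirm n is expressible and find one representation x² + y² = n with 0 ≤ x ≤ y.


Step 1: Factor n = 6497 = 73 · 89.
Step 2: Check the mod-4 condition on each prime factor: 73 ≡ 1 (mod 4), exponent 1; 89 ≡ 1 (mod 4), exponent 1.
All primes ≡ 3 (mod 4) appear to even exponent (or don't appear), so by the two-squares theorem n IS expressible as a sum of two squares.
Step 3: Build a representation. Here n = 73 · 89 is a product of primes ≡ 1 (mod 4). Each prime p ≡ 1 (mod 4) is itself a sum of two squares; find a² by testing p − a² for a perfect square:
  73: 73 − 1² = 72, 73 − 2² = 69, 73 − 3² = 64 = 8² ⇒ 73 = 3² + 8².
  89: 89 − 1² = 88, 89 − 2² = 85, 89 − 3² = 80, 89 − 4² = 73, 89 − 5² = 64 = 8² ⇒ 89 = 5² + 8².
  Combine using the Brahmagupta–Fibonacci identity (a² + b²)(c² + d²) = (ac − bd)² + (ad + bc)² = (ac + bd)² + (ad − bc)²:
  73 · 89 = 6497: from (3² + 8²)(5² + 8²), take (3·5 − 8·8, 3·8 + 8·5) = (15 − 64, 24 + 40) = (-49, 64); dropping signs (only squares matter) gives (49, 64); check 49² + 64² = 2401 + 4096 = 6497 ✓.
Step 4: Order so x ≤ y and verify: 49² + 64² = 2401 + 4096 = 6497 = n. ✓

n = 6497 = 49² + 64² (one valid representation with x ≤ y).


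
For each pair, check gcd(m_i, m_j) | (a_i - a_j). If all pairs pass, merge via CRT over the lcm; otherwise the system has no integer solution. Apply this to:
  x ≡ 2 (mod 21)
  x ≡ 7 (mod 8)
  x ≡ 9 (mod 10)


Moduli 21, 8, 10 are not pairwise coprime, so CRT works modulo lcm(m_i) when all pairwise compatibility conditions hold.
Pairwise compatibility: gcd(m_i, m_j) must divide a_i - a_j for every pair.
Merge one congruence at a time:
  Start: x ≡ 2 (mod 21).
  Combine with x ≡ 7 (mod 8): gcd(21, 8) = 1; 7 - 2 = 5, which IS divisible by 1, so compatible.
    Write x = 2 + 21·t and substitute into x ≡ 7 (mod 8): 21·t ≡ 7 − 2 = 5 (mod 8).
    Reduce coefficients mod 8: 5·t ≡ 5 (mod 8).
    The inverse of 5 mod 8 is 5 (since 5·5 = 25 = 3·8 + 1), so t ≡ 5·5 = 25 ≡ 1 (mod 8).
    Then x = 2 + 21·1 = 23, valid modulo lcm(21, 8) = 168: x ≡ 23 (mod 168).
  Combine with x ≡ 9 (mod 10): gcd(168, 10) = 2; 9 - 23 = -14, which IS divisible by 2, so compatible.
    Write x = 23 + 168·t and substitute into x ≡ 9 (mod 10): 168·t ≡ 9 − 23 = -14 (mod 10).
    Divide the congruence (and modulus) by g = 2: 84·t ≡ -7 (mod 5).
    Reduce coefficients mod 5: 4·t ≡ 3 (mod 5).
    The inverse of 4 mod 5 is 4 (since 4·4 = 16 = 3·5 + 1), so t ≡ 4·3 = 12 ≡ 2 (mod 5).
    Then x = 23 + 168·2 = 359, valid modulo lcm(168, 10) = 840: x ≡ 359 (mod 840).
Verify: 359 mod 21 = 2, 359 mod 8 = 7, 359 mod 10 = 9.

x ≡ 359 (mod 840).


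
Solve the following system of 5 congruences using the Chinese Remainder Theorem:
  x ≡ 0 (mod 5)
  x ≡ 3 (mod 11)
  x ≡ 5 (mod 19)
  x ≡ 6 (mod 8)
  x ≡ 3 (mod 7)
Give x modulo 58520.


Product of moduli M = 5 · 11 · 19 · 8 · 7 = 58520.
Merge one congruence at a time:
  Start: x ≡ 0 (mod 5).
  Combine with x ≡ 3 (mod 11); new modulus lcm = 55.
    Write x = 0 + 5·t and substitute into x ≡ 3 (mod 11): 5·t ≡ 3 − 0 = 3 (mod 11).
    The inverse of 5 mod 11 is 9 (since 5·9 = 45 = 4·11 + 1), so t ≡ 9·3 = 27 ≡ 5 (mod 11).
    Then x = 0 + 5·5 = 25, valid modulo lcm(5, 11) = 55: x ≡ 25 (mod 55).
  Combine with x ≡ 5 (mod 19); new modulus lcm = 1045.
    Write x = 25 + 55·t and substitute into x ≡ 5 (mod 19): 55·t ≡ 5 − 25 = -20 (mod 19).
    Reduce coefficients mod 19: 17·t ≡ 18 (mod 19).
    The inverse of 17 mod 19 is 9 (since 17·9 = 153 = 8·19 + 1), so t ≡ 9·18 = 162 ≡ 10 (mod 19).
    Then x = 25 + 55·10 = 575, valid modulo lcm(55, 19) = 1045: x ≡ 575 (mod 1045).
  Combine with x ≡ 6 (mod 8); new modulus lcm = 8360.
    Write x = 575 + 1045·t and substitute into x ≡ 6 (mod 8): 1045·t ≡ 6 − 575 = -569 (mod 8).
    Reduce coefficients mod 8: 5·t ≡ 7 (mod 8).
    The inverse of 5 mod 8 is 5 (since 5·5 = 25 = 3·8 + 1), so t ≡ 5·7 = 35 ≡ 3 (mod 8).
    Then x = 575 + 1045·3 = 3710, valid modulo lcm(1045, 8) = 8360: x ≡ 3710 (mod 8360).
  Combine with x ≡ 3 (mod 7); new modulus lcm = 58520.
    Write x = 3710 + 8360·t and substitute into x ≡ 3 (mod 7): 8360·t ≡ 3 − 3710 = -3707 (mod 7).
    Reduce coefficients mod 7: 2·t ≡ 3 (mod 7).
    The inverse of 2 mod 7 is 4 (since 2·4 = 8 = 1·7 + 1), so t ≡ 4·3 = 12 ≡ 5 (mod 7).
    Then x = 3710 + 8360·5 = 45510, valid modulo lcm(8360, 7) = 58520: x ≡ 45510 (mod 58520).
Verify against each original: 45510 mod 5 = 0, 45510 mod 11 = 3, 45510 mod 19 = 5, 45510 mod 8 = 6, 45510 mod 7 = 3.

x ≡ 45510 (mod 58520).


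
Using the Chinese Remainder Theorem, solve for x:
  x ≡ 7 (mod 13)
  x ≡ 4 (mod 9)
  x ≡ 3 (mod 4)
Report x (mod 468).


Moduli 13, 9, 4 are pairwise coprime; by CRT there is a unique solution modulo M = 13 · 9 · 4 = 468.
Solve pairwise, accumulating the modulus:
  Start with x ≡ 7 (mod 13).
  Combine with x ≡ 4 (mod 9): since gcd(13, 9) = 1, we get a unique residue mod 117.
    Write x = 7 + 13·t and substitute into x ≡ 4 (mod 9): 13·t ≡ 4 − 7 = -3 (mod 9).
    Reduce coefficients mod 9: 4·t ≡ 6 (mod 9).
    The inverse of 4 mod 9 is 7 (since 4·7 = 28 = 3·9 + 1), so t ≡ 7·6 = 42 ≡ 6 (mod 9).
    Then x = 7 + 13·6 = 85, valid modulo lcm(13, 9) = 117: x ≡ 85 (mod 117).
  Combine with x ≡ 3 (mod 4): since gcd(117, 4) = 1, we get a unique residue mod 468.
    Write x = 85 + 117·t and substitute into x ≡ 3 (mod 4): 117·t ≡ 3 − 85 = -82 (mod 4).
    Reduce coefficients mod 4: 1·t ≡ 2 (mod 4).
    So t ≡ 2 (mod 4).
    Then x = 85 + 117·2 = 319, valid modulo lcm(117, 4) = 468: x ≡ 319 (mod 468).
Verify: 319 mod 13 = 7 ✓, 319 mod 9 = 4 ✓, 319 mod 4 = 3 ✓.

x ≡ 319 (mod 468).


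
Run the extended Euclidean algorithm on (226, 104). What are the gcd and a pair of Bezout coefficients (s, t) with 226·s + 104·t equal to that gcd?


Euclidean algorithm on (226, 104) — divide until remainder is 0:
  226 = 2 · 104 + 18
  104 = 5 · 18 + 14
  18 = 1 · 14 + 4
  14 = 3 · 4 + 2
  4 = 2 · 2 + 0
gcd(226, 104) = 2.
Track Bezout coefficients alongside the remainders: start with r₀ = 226 = a·1 + b·0 (s = 1, t = 0) and r₁ = 104 = a·0 + b·1 (s = 0, t = 1); each new remainder r_{k+1} = r_{k-1} − q_k·r_k inherits s_{k+1} = s_{k-1} − q_k·s_k, t_{k+1} = t_{k-1} − q_k·t_k, so r_k = a·s_k + b·t_k at every step:
  q = 2: r = 18, s = 1 − 2·0 = 1, t = 0 − 2·1 = -2  (check: 226·1 + 104·(-2) = 18)
  q = 5: r = 14, s = 0 − 5·1 = -5, t = 1 − 5·(-2) = 11  (check: 226·(-5) + 104·11 = 14)
  q = 1: r = 4, s = 1 − 1·(-5) = 6, t = -2 − 1·11 = -13  (check: 226·6 + 104·(-13) = 4)
  q = 3: r = 2, s = -5 − 3·6 = -23, t = 11 − 3·(-13) = 50  (check: 226·(-23) + 104·50 = 2)
The row with r = 2 (the gcd) gives the Bezout coefficients s = -23, t = 50.
Result: 226 · (-23) + 104 · (50) = 2.

gcd(226, 104) = 2; s = -23, t = 50 (check: 226·(-23) + 104·50 = 2).


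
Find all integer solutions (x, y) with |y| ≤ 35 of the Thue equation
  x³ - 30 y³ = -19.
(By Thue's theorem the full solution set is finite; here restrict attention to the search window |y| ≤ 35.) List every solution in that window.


The equation is x³ - 30y³ = -19. For fixed y, x³ = 30·y³ − 19, so a solution requires the RHS to be a perfect cube.
Strategy: iterate y from -35 to 35, compute RHS = 30·y³ − 19, and check whether it is a (positive or negative) perfect cube.
Check small values of y:
  y = 0: RHS = -19 is not a perfect cube.
  y = 1: RHS = 11 is not a perfect cube.
  y = -1: RHS = -49 is not a perfect cube.
  y = 2: RHS = 221 is not a perfect cube.
  y = -2: RHS = -259 is not a perfect cube.
  y = 3: RHS = 791 is not a perfect cube.
  y = -3: RHS = -829 is not a perfect cube.
Continuing the search up to |y| = 35 finds no solutions either.
No (x, y) in the scanned range satisfies the equation.

No integer solutions with |y| ≤ 35.


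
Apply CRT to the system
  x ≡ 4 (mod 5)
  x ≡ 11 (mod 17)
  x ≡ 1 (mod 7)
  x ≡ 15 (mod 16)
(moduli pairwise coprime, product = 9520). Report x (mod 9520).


Product of moduli M = 5 · 17 · 7 · 16 = 9520.
Merge one congruence at a time:
  Start: x ≡ 4 (mod 5).
  Combine with x ≡ 11 (mod 17); new modulus lcm = 85.
    Write x = 4 + 5·t and substitute into x ≡ 11 (mod 17): 5·t ≡ 11 − 4 = 7 (mod 17).
    The inverse of 5 mod 17 is 7 (since 5·7 = 35 = 2·17 + 1), so t ≡ 7·7 = 49 ≡ 15 (mod 17).
    Then x = 4 + 5·15 = 79, valid modulo lcm(5, 17) = 85: x ≡ 79 (mod 85).
  Combine with x ≡ 1 (mod 7); new modulus lcm = 595.
    Write x = 79 + 85·t and substitute into x ≡ 1 (mod 7): 85·t ≡ 1 − 79 = -78 (mod 7).
    Reduce coefficients mod 7: 1·t ≡ 6 (mod 7).
    So t ≡ 6 (mod 7).
    Then x = 79 + 85·6 = 589, valid modulo lcm(85, 7) = 595: x ≡ 589 (mod 595).
  Combine with x ≡ 15 (mod 16); new modulus lcm = 9520.
    Write x = 589 + 595·t and substitute into x ≡ 15 (mod 16): 595·t ≡ 15 − 589 = -574 (mod 16).
    Reduce coefficients mod 16: 3·t ≡ 2 (mod 16).
    The inverse of 3 mod 16 is 11 (since 3·11 = 33 = 2·16 + 1), so t ≡ 11·2 = 22 ≡ 6 (mod 16).
    Then x = 589 + 595·6 = 4159, valid modulo lcm(595, 16) = 9520: x ≡ 4159 (mod 9520).
Verify against each original: 4159 mod 5 = 4, 4159 mod 17 = 11, 4159 mod 7 = 1, 4159 mod 16 = 15.

x ≡ 4159 (mod 9520).


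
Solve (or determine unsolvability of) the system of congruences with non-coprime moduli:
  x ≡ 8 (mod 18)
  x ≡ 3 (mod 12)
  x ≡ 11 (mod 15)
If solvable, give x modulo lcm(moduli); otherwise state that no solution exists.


Moduli 18, 12, 15 are not pairwise coprime, so CRT works modulo lcm(m_i) when all pairwise compatibility conditions hold.
Pairwise compatibility: gcd(m_i, m_j) must divide a_i - a_j for every pair.
Merge one congruence at a time:
  Start: x ≡ 8 (mod 18).
  Combine with x ≡ 3 (mod 12): gcd(18, 12) = 6, and 3 - 8 = -5 is NOT divisible by 6.
    ⇒ system is inconsistent (no integer solution).

No solution (the system is inconsistent).


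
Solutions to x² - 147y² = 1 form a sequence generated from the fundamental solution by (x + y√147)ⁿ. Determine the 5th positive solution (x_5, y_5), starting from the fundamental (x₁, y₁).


Step 1: Find the fundamental solution (x₁, y₁) of x² - 147y² = 1.
  Expand √147 as a continued fraction. a₀ = ⌊√147⌋ = 12; iterate m_{k+1} = d_k·a_k − m_k, d_{k+1} = (147 − m_{k+1}²)/d_k, a_{k+1} = ⌊(a₀ + m_{k+1})/d_{k+1}⌋ (starting m₀ = 0, d₀ = 1), with convergents p_k = a_k·p_{k-1} + p_{k-2}, q_k = a_k·q_{k-1} + q_{k-2} (p₋₁ = 1, q₋₁ = 0):
  k = 0: a₀ = 12; p₀/q₀ = 12/1; p₀² − 147·q₀² = 144 − 147 = -3.
  k = 1: m = 12, d = 3, a = ⌊(12 + 12)/3⌋ = 8; p/q = (8·12 + 1)/(8·1 + 0) = 97/8; p² − 147·q² = 9409 − 9408 = 1.
  The first convergent with p² − 147·q² = 1 gives the fundamental solution (x₁, y₁) = (97, 8).
Step 2: Apply the recurrence (x_{n+1}, y_{n+1}) = (x₁x_n + 147y₁y_n, x₁y_n + y₁x_n) repeatedly.
  From (x_1, y_1) = (97, 8): x_2 = 97·97 + 147·8·8 = 18817; y_2 = 97·8 + 8·97 = 1552.
  From (x_2, y_2) = (18817, 1552): x_3 = 97·18817 + 147·8·1552 = 3650401; y_3 = 97·1552 + 8·18817 = 301080.
  From (x_3, y_3) = (3650401, 301080): x_4 = 97·3650401 + 147·8·301080 = 708158977; y_4 = 97·301080 + 8·3650401 = 58407968.
  From (x_4, y_4) = (708158977, 58407968): x_5 = 97·708158977 + 147·8·58407968 = 137379191137; y_5 = 97·58407968 + 8·708158977 = 11330844712.
Step 3: Verify x_5² - 147·y_5² = 18873042157456379352769 - 18873042157456379352768 = 1 (should be 1). ✓

(x_1, y_1) = (97, 8); (x_5, y_5) = (137379191137, 11330844712).


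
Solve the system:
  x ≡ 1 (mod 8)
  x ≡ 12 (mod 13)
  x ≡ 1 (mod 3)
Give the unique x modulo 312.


Moduli 8, 13, 3 are pairwise coprime; by CRT there is a unique solution modulo M = 8 · 13 · 3 = 312.
Solve pairwise, accumulating the modulus:
  Start with x ≡ 1 (mod 8).
  Combine with x ≡ 12 (mod 13): since gcd(8, 13) = 1, we get a unique residue mod 104.
    Write x = 1 + 8·t and substitute into x ≡ 12 (mod 13): 8·t ≡ 12 − 1 = 11 (mod 13).
    The inverse of 8 mod 13 is 5 (since 8·5 = 40 = 3·13 + 1), so t ≡ 5·11 = 55 ≡ 3 (mod 13).
    Then x = 1 + 8·3 = 25, valid modulo lcm(8, 13) = 104: x ≡ 25 (mod 104).
  Combine with x ≡ 1 (mod 3): since gcd(104, 3) = 1, we get a unique residue mod 312.
    Write x = 25 + 104·t and substitute into x ≡ 1 (mod 3): 104·t ≡ 1 − 25 = -24 (mod 3).
    Reduce coefficients mod 3: 2·t ≡ 0 (mod 3).
    The inverse of 2 mod 3 is 2 (since 2·2 = 4 = 1·3 + 1), so t ≡ 2·0 = 0 ≡ 0 (mod 3).
    Then x = 25 + 104·0 = 25, valid modulo lcm(104, 3) = 312: x ≡ 25 (mod 312).
Verify: 25 mod 8 = 1 ✓, 25 mod 13 = 12 ✓, 25 mod 3 = 1 ✓.

x ≡ 25 (mod 312).


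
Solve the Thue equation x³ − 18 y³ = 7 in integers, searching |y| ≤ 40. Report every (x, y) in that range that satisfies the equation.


The equation is x³ - 18y³ = 7. For fixed y, x³ = 18·y³ + 7, so a solution requires the RHS to be a perfect cube.
Strategy: iterate y from -40 to 40, compute RHS = 18·y³ + 7, and check whether it is a (positive or negative) perfect cube.
Check small values of y:
  y = 0: RHS = 7 is not a perfect cube.
  y = 1: RHS = 25 is not a perfect cube.
  y = -1: RHS = -11 is not a perfect cube.
  y = 2: RHS = 151 is not a perfect cube.
  y = -2: RHS = -137 is not a perfect cube.
  y = 3: RHS = 493 is not a perfect cube.
  y = -3: RHS = -479 is not a perfect cube.
Continuing the search up to |y| = 40 finds no solutions either.
No (x, y) in the scanned range satisfies the equation.

No integer solutions with |y| ≤ 40.
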